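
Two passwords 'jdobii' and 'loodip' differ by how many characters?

Differing positions: 1, 2, 4, 6. Hamming distance = 4.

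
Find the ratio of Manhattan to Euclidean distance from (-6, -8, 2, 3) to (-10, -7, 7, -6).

L1 = |-6 - (-10)| + |-8 - (-7)| + |2 - 7| + |3 - (-6)| = 4 + 1 + 5 + 9 = 19
L2 = √(4² + 1² + 5² + 9²) = √123 ≈ 11.0905
L1 ≥ L2 always (equality iff movement is along one axis); L1 > L2 here.
Ratio L1/L2 = 19/√123 ≈ 1.7132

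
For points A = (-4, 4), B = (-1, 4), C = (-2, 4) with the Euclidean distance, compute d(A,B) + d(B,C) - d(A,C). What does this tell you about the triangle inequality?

d(A,B) = √(3² + 0²) = √9 = 3, d(B,C) = √(1² + 0²) = √1 = 1, d(A,C) = √(2² + 0²) = √4 = 2.
d(A,B) + d(B,C) - d(A,C) = 3 + 1 - 2 = 4 - 2 = 2. This is ≥ 0, so the triangle inequality holds for these points.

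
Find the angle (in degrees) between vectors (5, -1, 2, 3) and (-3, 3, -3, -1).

With u = (5, -1, 2, 3), v = (-3, 3, -3, -1):
u·v = 5·(-3) + (-1)·3 + 2·(-3) + 3·(-1) = (-15) + (-3) + (-6) + (-3) = -27.
|u| = √(5² + (-1)² + 2² + 3²) = √39, |v| = √((-3)² + 3² + (-3)² + (-1)²) = √28, so |u||v| = √(39·28) = √1092.
cos θ = (u·v)/(|u||v|) = -27/√1092 ≈ -0.817057
θ = arccos(-0.817057) ≈ 144.79°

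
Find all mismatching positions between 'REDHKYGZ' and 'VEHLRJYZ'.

Differing positions: 1, 3, 4, 5, 6, 7. Hamming distance = 6.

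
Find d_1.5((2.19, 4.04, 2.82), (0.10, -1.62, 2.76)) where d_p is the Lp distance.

(Σ|x_i - y_i|^1.5)^(1/1.5) = (|2.19 - 0.1|^1.5 + |4.04 - (-1.62)|^1.5 + |2.82 - 2.76|^1.5)^(1/1.5)
= (2.09^1.5 + 5.66^1.5 + 0.06^1.5)^(1/1.5) ≈ (3.0215 + 13.4656 + 0.0147)^(1/1.5) = (16.5018)^(1/1.5) ≈ 6.4817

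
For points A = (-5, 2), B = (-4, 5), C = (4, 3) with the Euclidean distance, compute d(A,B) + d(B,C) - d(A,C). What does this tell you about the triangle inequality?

d(A,B) = √(1² + 3²) = √10 ≈ 3.1623, d(B,C) = √(8² + 2²) = √68 ≈ 8.2462, d(A,C) = √(9² + 1²) = √82 ≈ 9.0554.
d(A,B) + d(B,C) - d(A,C) = 3.1623 + 8.2462 - 9.0554 = 11.4085 - 9.0554 = 2.3531 (to 4 decimal places). This is ≥ 0, so the triangle inequality holds for these points.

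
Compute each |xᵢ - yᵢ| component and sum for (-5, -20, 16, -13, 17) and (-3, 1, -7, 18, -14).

Σ|x_i - y_i| = |-5 - (-3)| + |-20 - 1| + |16 - (-7)| + |-13 - 18| + |17 - (-14)| = 2 + 21 + 23 + 31 + 31 = 108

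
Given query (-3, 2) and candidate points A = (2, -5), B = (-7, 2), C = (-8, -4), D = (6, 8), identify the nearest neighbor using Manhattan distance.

Distances: d(A) = 12, d(B) = 4, d(C) = 11, d(D) = 15. Nearest: B = (-7, 2) with distance 4.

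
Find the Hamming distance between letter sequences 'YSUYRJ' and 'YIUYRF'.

Differing positions: 2, 6. Hamming distance = 2.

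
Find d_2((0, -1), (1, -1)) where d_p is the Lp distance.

(Σ|x_i - y_i|^2)^(1/2) = (|0 - 1|^2 + |-1 - (-1)|^2)^(1/2)
= (1^2 + 0^2)^(1/2) = (1 + 0)^(1/2) = (1)^(1/2) = 1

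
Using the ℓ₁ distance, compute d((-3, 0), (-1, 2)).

Σ|x_i - y_i| = |-3 - (-1)| + |0 - 2| = 2 + 2 = 4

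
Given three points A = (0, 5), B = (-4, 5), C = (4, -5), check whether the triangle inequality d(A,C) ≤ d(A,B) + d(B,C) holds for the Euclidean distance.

d(A,B) = √(4² + 0²) = √16 = 4, d(B,C) = √(8² + 10²) = √164 ≈ 12.8062, d(A,C) = √(4² + 10²) = √116 ≈ 10.7703.
d(A,C) ≈ 10.7703 ≤ 4 + 12.8062 = 16.8062. Triangle inequality is satisfied.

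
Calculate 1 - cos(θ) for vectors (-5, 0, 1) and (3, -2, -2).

With u = (-5, 0, 1), v = (3, -2, -2):
u·v = (-5)·3 + 0·(-2) + 1·(-2) = (-15) + 0 + (-2) = -17.
|u| = √((-5)² + 0² + 1²) = √26, |v| = √(3² + (-2)² + (-2)²) = √17, so |u||v| = √(26·17) = √442.
cos θ = (u·v)/(|u||v|) = -17/√442 ≈ -0.8086
Cosine distance = 1 - cos θ ≈ 1 - (-0.8086) = 1.8086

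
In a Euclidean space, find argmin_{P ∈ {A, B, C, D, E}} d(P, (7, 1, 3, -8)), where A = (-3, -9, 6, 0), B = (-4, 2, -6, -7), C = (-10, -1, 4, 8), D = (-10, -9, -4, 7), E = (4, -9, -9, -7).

Distances: d(A) ≈ 16.5227, d(B) ≈ 14.2829, d(C) ≈ 23.4521, d(D) ≈ 25.7488, d(E) ≈ 15.9374. Nearest: B = (-4, 2, -6, -7) with distance 14.2829.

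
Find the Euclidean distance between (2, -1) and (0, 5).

√(Σ(x_i - y_i)²) = √((2 - 0)² + (-1 - 5)²)
= √(2² + (-6)²) = √(4 + 36) = √40 ≈ 6.3246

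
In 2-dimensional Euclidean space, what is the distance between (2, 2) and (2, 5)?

√(Σ(x_i - y_i)²) = √((2 - 2)² + (2 - 5)²)
= √(0² + (-3)²) = √(0 + 9) = √9 = 3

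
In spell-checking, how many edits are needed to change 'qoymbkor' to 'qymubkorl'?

Let D[i][j] be the edit distance between the first i characters of 'qoymbkor' and the first j characters of 'qymubkorl', with D[i][0] = i, D[0][j] = j, and D[i][j] = D[i-1][j-1] if the characters match, else 1 + min(D[i-1][j], D[i][j-1], D[i-1][j-1]). Filling the table (rows: prefixes of 'qoymbkor', columns: prefixes of 'qymubkorl'):
     ε  q  y  m  u  b  k  o  r  l
  ε  0  1  2  3  4  5  6  7  8  9
  q  1  0  1  2  3  4  5  6  7  8
  o  2  1  1  2  3  4  5  5  6  7
  y  3  2  1  2  3  4  5  6  6  7
  m  4  3  2  1  2  3  4  5  6  7
  b  5  4  3  2  2  2  3  4  5  6
  k  6  5  4  3  3  3  2  3  4  5
  o  7  6  5  4  4  4  3  2  3  4
  r  8  7  6  5  5  5  4  3  2  3
The bottom-right entry gives D[8][9] = 3, so no sequence of fewer than 3 edits works. Backtracking through the table gives one optimal edit sequence (3 edits):
  qoymbkor → qymbkor (del o @2)
  qymbkor → qymubkor (ins u @4)
  qymubkor → qymubkorl (ins l @9)
Edit distance = 3.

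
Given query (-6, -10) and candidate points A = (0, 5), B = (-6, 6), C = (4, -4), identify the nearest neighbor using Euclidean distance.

Distances: d(A) ≈ 16.1555, d(B) = 16, d(C) ≈ 11.6619. Nearest: C = (4, -4) with distance 11.6619.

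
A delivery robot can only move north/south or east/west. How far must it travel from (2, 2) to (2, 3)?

Σ|x_i - y_i| = |2 - 2| + |2 - 3| = 0 + 1 = 1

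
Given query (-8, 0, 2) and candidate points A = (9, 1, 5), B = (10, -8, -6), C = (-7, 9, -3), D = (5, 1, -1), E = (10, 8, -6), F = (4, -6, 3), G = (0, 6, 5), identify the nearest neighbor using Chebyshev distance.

Distances: d(A) = 17, d(B) = 18, d(C) = 9, d(D) = 13, d(E) = 18, d(F) = 12, d(G) = 8. Nearest: G = (0, 6, 5) with distance 8.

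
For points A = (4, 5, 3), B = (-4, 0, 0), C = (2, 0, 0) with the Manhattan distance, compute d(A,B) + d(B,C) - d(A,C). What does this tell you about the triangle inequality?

d(A,B) = 8 + 5 + 3 = 16, d(B,C) = 6 + 0 + 0 = 6, d(A,C) = 2 + 5 + 3 = 10.
d(A,B) + d(B,C) - d(A,C) = 16 + 6 - 10 = 22 - 10 = 12. This is ≥ 0, so the triangle inequality holds for these points.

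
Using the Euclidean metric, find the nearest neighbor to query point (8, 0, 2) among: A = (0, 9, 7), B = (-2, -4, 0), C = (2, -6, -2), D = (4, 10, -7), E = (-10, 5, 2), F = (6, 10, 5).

Distances: d(A) ≈ 13.0384, d(B) ≈ 10.9545, d(C) ≈ 9.3808, d(D) ≈ 14.0357, d(E) ≈ 18.6815, d(F) ≈ 10.6301. Nearest: C = (2, -6, -2) with distance 9.3808.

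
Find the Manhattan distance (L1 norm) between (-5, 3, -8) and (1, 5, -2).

Σ|x_i - y_i| = |-5 - 1| + |3 - 5| + |-8 - (-2)| = 6 + 2 + 6 = 14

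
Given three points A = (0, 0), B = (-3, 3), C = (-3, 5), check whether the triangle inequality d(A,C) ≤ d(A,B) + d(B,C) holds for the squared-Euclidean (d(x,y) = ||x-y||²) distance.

d(A,B) = 3² + 3² = 18, d(B,C) = 0² + 2² = 4, d(A,C) = 3² + 5² = 34.
d(A,C) = 34 > 18 + 4 = 22. Triangle inequality is VIOLATED. (Squared-Euclidean is not a metric — this is a counterexample.)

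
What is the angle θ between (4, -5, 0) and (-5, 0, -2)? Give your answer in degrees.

With u = (4, -5, 0), v = (-5, 0, -2):
u·v = 4·(-5) + (-5)·0 + 0·(-2) = (-20) + 0 + 0 = -20.
|u| = √(4² + (-5)² + 0²) = √41, |v| = √((-5)² + 0² + (-2)²) = √29, so |u||v| = √(41·29) = √1189.
cos θ = (u·v)/(|u||v|) = -20/√1189 ≈ -0.580015
θ = arccos(-0.580015) ≈ 125.45°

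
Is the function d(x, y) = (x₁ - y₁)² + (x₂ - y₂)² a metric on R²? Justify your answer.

No. The squared Euclidean distance fails the triangle inequality. Counterexample: x = (0, 0), y = (1, 1), z = (2, 2). d(x,z) = 2² + 2² = 8, but d(x,y) + d(y,z) = (1² + 1²) + (1² + 1²) = 2 + 2 = 4. Since 8 > 4, the triangle inequality is violated. (Note: √d, the ordinary Euclidean distance, IS a metric.)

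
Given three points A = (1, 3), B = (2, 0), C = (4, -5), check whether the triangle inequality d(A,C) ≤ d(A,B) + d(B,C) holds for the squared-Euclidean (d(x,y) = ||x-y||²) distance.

d(A,B) = 1² + 3² = 10, d(B,C) = 2² + 5² = 29, d(A,C) = 3² + 8² = 73.
d(A,C) = 73 > 10 + 29 = 39. Triangle inequality is VIOLATED. (Squared-Euclidean is not a metric — this is a counterexample.)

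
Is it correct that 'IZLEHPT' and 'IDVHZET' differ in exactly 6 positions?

Differing positions: 2, 3, 4, 5, 6. Hamming distance = 5, so the claim that d_H = 6 is false.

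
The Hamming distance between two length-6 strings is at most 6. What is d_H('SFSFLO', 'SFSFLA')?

Differing positions: 6. Hamming distance = 1. The maximum possible Hamming distance for length-6 strings is 6, so d_H/6 = 1/6 ≈ 0.1667.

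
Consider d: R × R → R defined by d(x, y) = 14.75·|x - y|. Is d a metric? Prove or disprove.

Yes. Since |x - y| is a metric on R and 14.75 > 0, the positive scalar multiple 14.75·|x - y| is also a metric: scaling by a positive constant preserves non-negativity, identity (d=0 ⟺ |x-y|=0 ⟺ x=y), symmetry, and the triangle inequality.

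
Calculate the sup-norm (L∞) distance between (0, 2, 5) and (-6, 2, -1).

max(|x_i - y_i|) = max(|0 - (-6)|, |2 - 2|, |5 - (-1)|) = max(6, 0, 6) = 6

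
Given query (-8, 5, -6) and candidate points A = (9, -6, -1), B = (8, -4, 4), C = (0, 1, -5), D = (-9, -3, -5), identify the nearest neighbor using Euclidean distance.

Distances: d(A) ≈ 20.8567, d(B) ≈ 20.9045, d(C) = 9, d(D) ≈ 8.124. Nearest: D = (-9, -3, -5) with distance 8.124.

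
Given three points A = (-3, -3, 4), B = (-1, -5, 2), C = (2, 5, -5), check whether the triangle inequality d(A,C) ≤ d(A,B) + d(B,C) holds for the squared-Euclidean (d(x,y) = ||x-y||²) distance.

d(A,B) = 2² + 2² + 2² = 12, d(B,C) = 3² + 10² + 7² = 158, d(A,C) = 5² + 8² + 9² = 170.
d(A,C) = 170 ≤ 12 + 158 = 170. Triangle inequality is satisfied.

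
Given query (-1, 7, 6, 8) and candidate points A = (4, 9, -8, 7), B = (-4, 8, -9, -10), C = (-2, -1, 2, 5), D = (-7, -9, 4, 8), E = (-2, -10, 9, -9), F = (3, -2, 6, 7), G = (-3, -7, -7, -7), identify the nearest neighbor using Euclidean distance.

Distances: d(A) ≈ 15.0333, d(B) ≈ 23.6432, d(C) ≈ 9.4868, d(D) ≈ 17.2047, d(E) ≈ 24.2487, d(F) ≈ 9.8995, d(G) ≈ 24.3721. Nearest: C = (-2, -1, 2, 5) with distance 9.4868.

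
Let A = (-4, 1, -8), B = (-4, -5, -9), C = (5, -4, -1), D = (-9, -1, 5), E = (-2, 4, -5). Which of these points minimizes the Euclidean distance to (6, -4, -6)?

Distances: d(A) ≈ 11.3578, d(B) ≈ 10.4881, d(C) ≈ 5.099, d(D) ≈ 18.8414, d(E) ≈ 11.3578. Nearest: C = (5, -4, -1) with distance 5.099.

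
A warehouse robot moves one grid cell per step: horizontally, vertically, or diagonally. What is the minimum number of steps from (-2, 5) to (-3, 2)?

max(|x_i - y_i|) = max(|-2 - (-3)|, |5 - 2|) = max(1, 3) = 3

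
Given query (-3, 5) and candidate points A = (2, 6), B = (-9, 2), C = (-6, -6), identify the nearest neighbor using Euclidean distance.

Distances: d(A) ≈ 5.099, d(B) ≈ 6.7082, d(C) ≈ 11.4018. Nearest: A = (2, 6) with distance 5.099.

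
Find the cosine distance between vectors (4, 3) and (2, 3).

With u = (4, 3), v = (2, 3):
u·v = 4·2 + 3·3 = 8 + 9 = 17.
|u| = √(4² + 3²) = √25, |v| = √(2² + 3²) = √13, so |u||v| = √(25·13) = √325.
cos θ = (u·v)/(|u||v|) = 17/√325 ≈ 0.943
Cosine distance = 1 - cos θ ≈ 1 - 0.943 = 0.057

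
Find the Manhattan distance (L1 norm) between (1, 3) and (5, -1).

Σ|x_i - y_i| = |1 - 5| + |3 - (-1)| = 4 + 4 = 8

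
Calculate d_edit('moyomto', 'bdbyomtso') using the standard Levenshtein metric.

Let D[i][j] be the edit distance between the first i characters of 'moyomto' and the first j characters of 'bdbyomtso', with D[i][0] = i, D[0][j] = j, and D[i][j] = D[i-1][j-1] if the characters match, else 1 + min(D[i-1][j], D[i][j-1], D[i-1][j-1]). Filling the table (rows: prefixes of 'moyomto', columns: prefixes of 'bdbyomtso'):
     ε  b  d  b  y  o  m  t  s  o
  ε  0  1  2  3  4  5  6  7  8  9
  m  1  1  2  3  4  5  5  6  7  8
  o  2  2  2  3  4  4  5  6  7  7
  y  3  3  3  3  3  4  5  6  7  8
  o  4  4  4  4  4  3  4  5  6  7
  m  5  5  5  5  5  4  3  4  5  6
  t  6  6  6  6  6  5  4  3  4  5
  o  7  7  7  7  7  6  5  4  4  4
The bottom-right entry gives D[7][9] = 4, so no sequence of fewer than 4 edits works. Backtracking through the table gives one optimal edit sequence (4 edits):
  moyomto → bmoyomto (ins b @1)
  bmoyomto → bdoyomto (sub m→d @2)
  bdoyomto → bdbyomto (sub o→b @3)
  bdbyomto → bdbyomtso (ins s @8)
Edit distance = 4.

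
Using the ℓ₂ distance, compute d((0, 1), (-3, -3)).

(Σ|x_i - y_i|^2)^(1/2) = (|0 - (-3)|^2 + |1 - (-3)|^2)^(1/2)
= (3^2 + 4^2)^(1/2) = (9 + 16)^(1/2) = (25)^(1/2) = 5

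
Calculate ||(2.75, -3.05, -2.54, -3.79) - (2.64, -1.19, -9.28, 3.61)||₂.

√(Σ(x_i - y_i)²) = √((2.75 - 2.64)² + (-3.05 - (-1.19))² + (-2.54 - (-9.28))² + (-3.79 - 3.61)²)
= √(0.11² + (-1.86)² + 6.74² + (-7.4)²) = √(0.0121 + 3.4596 + 45.4276 + 54.76) = √103.6593 ≈ 10.1813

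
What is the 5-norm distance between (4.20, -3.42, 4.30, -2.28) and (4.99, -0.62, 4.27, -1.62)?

(Σ|x_i - y_i|^5)^(1/5) = (|4.2 - 4.99|^5 + |-3.42 - (-0.62)|^5 + |4.3 - 4.27|^5 + |-2.28 - (-1.62)|^5)^(1/5)
= (0.79^5 + 2.8^5 + 0.03^5 + 0.66^5)^(1/5) ≈ (0.3077 + 172.1037 + 0 + 0.1252)^(1/5) = (172.5366)^(1/5) ≈ 2.8014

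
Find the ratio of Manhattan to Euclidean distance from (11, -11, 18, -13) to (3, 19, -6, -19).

L1 = |11 - 3| + |-11 - 19| + |18 - (-6)| + |-13 - (-19)| = 8 + 30 + 24 + 6 = 68
L2 = √(8² + 30² + 24² + 6²) = √1576 ≈ 39.6989
L1 ≥ L2 always (equality iff movement is along one axis); L1 > L2 here.
Ratio L1/L2 = 68/√1576 ≈ 1.7129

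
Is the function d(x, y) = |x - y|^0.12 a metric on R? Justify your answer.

Yes. With 0 < p = 0.12 ≤ 1, d(x,y) = |x-y|^0.12 is a metric on R. Non-negativity and symmetry are immediate; |x-y|^0.12 = 0 ⟺ |x-y| = 0 ⟺ x = y. For the triangle inequality, the function t ↦ t^0.12 is subadditive on [0,∞) when p ≤ 1, so |x-z|^0.12 ≤ (|x-y| + |y-z|)^0.12 ≤ |x-y|^0.12 + |y-z|^0.12.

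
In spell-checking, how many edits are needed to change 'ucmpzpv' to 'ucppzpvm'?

Let D[i][j] be the edit distance between the first i characters of 'ucmpzpv' and the first j characters of 'ucppzpvm', with D[i][0] = i, D[0][j] = j, and D[i][j] = D[i-1][j-1] if the characters match, else 1 + min(D[i-1][j], D[i][j-1], D[i-1][j-1]). Filling the table (rows: prefixes of 'ucmpzpv', columns: prefixes of 'ucppzpvm'):
     ε  u  c  p  p  z  p  v  m
  ε  0  1  2  3  4  5  6  7  8
  u  1  0  1  2  3  4  5  6  7
  c  2  1  0  1  2  3  4  5  6
  m  3  2  1  1  2  3  4  5  5
  p  4  3  2  1  1  2  3  4  5
  z  5  4  3  2  2  1  2  3  4
  p  6  5  4  3  2  2  1  2  3
  v  7  6  5  4  3  3  2  1  2
The bottom-right entry gives D[7][8] = 2, so no sequence of fewer than 2 edits works. Backtracking through the table gives one optimal edit sequence (2 edits):
  ucmpzpv → ucppzpv (sub m→p @3)
  ucppzpv → ucppzpvm (ins m @8)
Edit distance = 2.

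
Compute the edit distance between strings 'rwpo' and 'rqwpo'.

Let D[i][j] be the edit distance between the first i characters of 'rwpo' and the first j characters of 'rqwpo', with D[i][0] = i, D[0][j] = j, and D[i][j] = D[i-1][j-1] if the characters match, else 1 + min(D[i-1][j], D[i][j-1], D[i-1][j-1]). Filling the table (rows: prefixes of 'rwpo', columns: prefixes of 'rqwpo'):
     ε  r  q  w  p  o
  ε  0  1  2  3  4  5
  r  1  0  1  2  3  4
  w  2  1  1  1  2  3
  p  3  2  2  2  1  2
  o  4  3  3  3  2  1
The bottom-right entry gives D[4][5] = 1, so no sequence of fewer than 1 edit works. Backtracking through the table gives one optimal edit sequence (1 edit):
  rwpo → rqwpo (ins q @2)
Edit distance = 1.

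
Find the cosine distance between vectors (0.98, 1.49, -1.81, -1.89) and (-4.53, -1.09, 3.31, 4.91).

With u = (0.98, 1.49, -1.81, -1.89), v = (-4.53, -1.09, 3.31, 4.91):
u·v = 0.98·(-4.53) + 1.49·(-1.09) + (-1.81)·3.31 + (-1.89)·4.91 = (-4.4394) + (-1.6241) + (-5.9911) + (-9.2799) = -21.3345.
|u| = √(0.98² + 1.49² + (-1.81)² + (-1.89)²) = √(0.9604 + 2.2201 + 3.2761 + 3.5721) = √10.0287, |v| = √((-4.53)² + (-1.09)² + 3.31² + 4.91²) = √(20.5209 + 1.1881 + 10.9561 + 24.1081) = √56.7732.
cos θ = (u·v)/(|u||v|) = -21.3345/(√10.0287·√56.7732) ≈ -0.8941
Cosine distance = 1 - cos θ ≈ 1 - (-0.8941) = 1.8941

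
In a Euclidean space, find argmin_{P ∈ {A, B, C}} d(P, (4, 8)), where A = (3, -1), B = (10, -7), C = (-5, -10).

Distances: d(A) ≈ 9.0554, d(B) ≈ 16.1555, d(C) ≈ 20.1246. Nearest: A = (3, -1) with distance 9.0554.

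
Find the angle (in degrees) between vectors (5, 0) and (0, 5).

With u = (5, 0), v = (0, 5):
u·v = 5·0 + 0·5 = 0 + 0 = 0.
|u| = √(5² + 0²) = √25, |v| = √(0² + 5²) = √25, so |u||v| = √(25·25) = √625 = 25.
cos θ = (u·v)/(|u||v|) = 0/25 = 0 (the vectors are orthogonal)
θ = arccos(0) = 90°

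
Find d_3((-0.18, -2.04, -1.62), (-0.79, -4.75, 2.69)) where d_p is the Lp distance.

(Σ|x_i - y_i|^3)^(1/3) = (|-0.18 - (-0.79)|^3 + |-2.04 - (-4.75)|^3 + |-1.62 - 2.69|^3)^(1/3)
= (0.61^3 + 2.71^3 + 4.31^3)^(1/3) ≈ (0.227 + 19.9025 + 80.063)^(1/3) = (100.1925)^(1/3) ≈ 4.6446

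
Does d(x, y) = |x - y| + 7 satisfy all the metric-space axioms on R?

No. d fails identity of indiscernibles (specifically d(x,x) = 0): d(6, 6) = |6 - 6| + 7 = 0 + 7 = 7 ≠ 0.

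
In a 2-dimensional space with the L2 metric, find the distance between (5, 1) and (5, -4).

(Σ|x_i - y_i|^2)^(1/2) = (|5 - 5|^2 + |1 - (-4)|^2)^(1/2)
= (0^2 + 5^2)^(1/2) = (0 + 25)^(1/2) = (25)^(1/2) = 5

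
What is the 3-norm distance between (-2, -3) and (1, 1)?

(Σ|x_i - y_i|^3)^(1/3) = (|-2 - 1|^3 + |-3 - 1|^3)^(1/3)
= (3^3 + 4^3)^(1/3) = (27 + 64)^(1/3) = (91)^(1/3) ≈ 4.4979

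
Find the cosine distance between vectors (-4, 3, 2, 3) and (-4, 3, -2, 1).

With u = (-4, 3, 2, 3), v = (-4, 3, -2, 1):
u·v = (-4)·(-4) + 3·3 + 2·(-2) + 3·1 = 16 + 9 + (-4) + 3 = 24.
|u| = √((-4)² + 3² + 2² + 3²) = √38, |v| = √((-4)² + 3² + (-2)² + 1²) = √30, so |u||v| = √(38·30) = √1140.
cos θ = (u·v)/(|u||v|) = 24/√1140 ≈ 0.7108
Cosine distance = 1 - cos θ ≈ 1 - 0.7108 = 0.2892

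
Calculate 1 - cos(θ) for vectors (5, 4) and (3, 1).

With u = (5, 4), v = (3, 1):
u·v = 5·3 + 4·1 = 15 + 4 = 19.
|u| = √(5² + 4²) = √41, |v| = √(3² + 1²) = √10, so |u||v| = √(41·10) = √410.
cos θ = (u·v)/(|u||v|) = 19/√410 ≈ 0.9383
Cosine distance = 1 - cos θ ≈ 1 - 0.9383 = 0.0617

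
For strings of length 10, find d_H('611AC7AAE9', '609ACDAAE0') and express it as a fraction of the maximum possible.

Differing positions: 2, 3, 6, 10. Hamming distance = 4. The maximum possible Hamming distance for length-10 strings is 10, so d_H/10 = 4/10 = 0.4.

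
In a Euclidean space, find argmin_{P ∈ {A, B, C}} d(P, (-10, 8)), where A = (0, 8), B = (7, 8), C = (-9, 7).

Distances: d(A) = 10, d(B) = 17, d(C) ≈ 1.4142. Nearest: C = (-9, 7) with distance 1.4142.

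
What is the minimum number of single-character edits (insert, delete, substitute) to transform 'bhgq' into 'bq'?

Let D[i][j] be the edit distance between the first i characters of 'bhgq' and the first j characters of 'bq', with D[i][0] = i, D[0][j] = j, and D[i][j] = D[i-1][j-1] if the characters match, else 1 + min(D[i-1][j], D[i][j-1], D[i-1][j-1]). Filling the table (rows: prefixes of 'bhgq', columns: prefixes of 'bq'):
     ε  b  q
  ε  0  1  2
  b  1  0  1
  h  2  1  1
  g  3  2  2
  q  4  3  2
The bottom-right entry gives D[4][2] = 2, so no sequence of fewer than 2 edits works. Backtracking through the table gives one optimal edit sequence (2 edits):
  bhgq → bgq (del h @2)
  bgq → bq (del g @2)
Edit distance = 2.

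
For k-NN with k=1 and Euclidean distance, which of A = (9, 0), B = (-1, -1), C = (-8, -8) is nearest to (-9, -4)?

Distances: d(A) ≈ 18.4391, d(B) ≈ 8.544, d(C) ≈ 4.1231. Nearest: C = (-8, -8) with distance 4.1231.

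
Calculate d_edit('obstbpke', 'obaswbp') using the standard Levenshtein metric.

Let D[i][j] be the edit distance between the first i characters of 'obstbpke' and the first j characters of 'obaswbp', with D[i][0] = i, D[0][j] = j, and D[i][j] = D[i-1][j-1] if the characters match, else 1 + min(D[i-1][j], D[i][j-1], D[i-1][j-1]). Filling the table (rows: prefixes of 'obstbpke', columns: prefixes of 'obaswbp'):
     ε  o  b  a  s  w  b  p
  ε  0  1  2  3  4  5  6  7
  o  1  0  1  2  3  4  5  6
  b  2  1  0  1  2  3  4  5
  s  3  2  1  1  1  2  3  4
  t  4  3  2  2  2  2  3  4
  b  5  4  3  3  3  3  2  3
  p  6  5  4  4  4  4  3  2
  k  7  6  5  5  5  5  4  3
  e  8  7  6  6  6  6  5  4
The bottom-right entry gives D[8][7] = 4, so no sequence of fewer than 4 edits works. Backtracking through the table gives one optimal edit sequence (4 edits):
  obstbpke → obastbpke (ins a @3)
  obastbpke → obaswbpke (sub t→w @5)
  obaswbpke → obaswbpe (del k @8)
  obaswbpe → obaswbp (del e @8)
Edit distance = 4.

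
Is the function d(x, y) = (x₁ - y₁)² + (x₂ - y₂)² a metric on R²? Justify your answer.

No. The squared Euclidean distance fails the triangle inequality. Counterexample: x = (0, 0), y = (5, 3), z = (10, 6). d(x,z) = 10² + 6² = 136, but d(x,y) + d(y,z) = (5² + 3²) + (5² + 3²) = 34 + 34 = 68. Since 136 > 68, the triangle inequality is violated. (Note: √d, the ordinary Euclidean distance, IS a metric.)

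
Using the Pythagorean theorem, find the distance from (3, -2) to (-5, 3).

√(Σ(x_i - y_i)²) = √((3 - (-5))² + (-2 - 3)²)
= √(8² + (-5)²) = √(64 + 25) = √89 ≈ 9.434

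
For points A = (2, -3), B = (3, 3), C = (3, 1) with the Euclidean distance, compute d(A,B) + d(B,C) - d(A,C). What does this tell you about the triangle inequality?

d(A,B) = √(1² + 6²) = √37 ≈ 6.0828, d(B,C) = √(0² + 2²) = √4 = 2, d(A,C) = √(1² + 4²) = √17 ≈ 4.1231.
d(A,B) + d(B,C) - d(A,C) = 6.0828 + 2 - 4.1231 = 8.0828 - 4.1231 = 3.9597 (to 4 decimal places). This is ≥ 0, so the triangle inequality holds for these points.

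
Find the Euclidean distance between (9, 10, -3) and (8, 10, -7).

√(Σ(x_i - y_i)²) = √((9 - 8)² + (10 - 10)² + (-3 - (-7))²)
= √(1² + 0² + 4²) = √(1 + 0 + 16) = √17 ≈ 4.1231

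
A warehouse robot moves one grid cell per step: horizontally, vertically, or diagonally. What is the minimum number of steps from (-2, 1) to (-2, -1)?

max(|x_i - y_i|) = max(|-2 - (-2)|, |1 - (-1)|) = max(0, 2) = 2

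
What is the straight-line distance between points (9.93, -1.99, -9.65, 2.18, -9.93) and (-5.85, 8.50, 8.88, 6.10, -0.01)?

√(Σ(x_i - y_i)²) = √((9.93 - (-5.85))² + (-1.99 - 8.5)² + (-9.65 - 8.88)² + (2.18 - 6.1)² + (-9.93 - (-0.01))²)
= √(15.78² + (-10.49)² + (-18.53)² + (-3.92)² + (-9.92)²) = √(249.0084 + 110.0401 + 343.3609 + 15.3664 + 98.4064) = √816.1822 ≈ 28.5689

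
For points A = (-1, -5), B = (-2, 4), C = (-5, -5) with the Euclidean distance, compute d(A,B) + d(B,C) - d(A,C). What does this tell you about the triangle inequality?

d(A,B) = √(1² + 9²) = √82 ≈ 9.0554, d(B,C) = √(3² + 9²) = √90 ≈ 9.4868, d(A,C) = √(4² + 0²) = √16 = 4.
d(A,B) + d(B,C) - d(A,C) = 9.0554 + 9.4868 - 4 = 18.5422 - 4 = 14.5422 (to 4 decimal places). This is ≥ 0, so the triangle inequality holds for these points.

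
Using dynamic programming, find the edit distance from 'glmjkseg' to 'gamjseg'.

Let D[i][j] be the edit distance between the first i characters of 'glmjkseg' and the first j characters of 'gamjseg', with D[i][0] = i, D[0][j] = j, and D[i][j] = D[i-1][j-1] if the characters match, else 1 + min(D[i-1][j], D[i][j-1], D[i-1][j-1]). Filling the table (rows: prefixes of 'glmjkseg', columns: prefixes of 'gamjseg'):
     ε  g  a  m  j  s  e  g
  ε  0  1  2  3  4  5  6  7
  g  1  0  1  2  3  4  5  6
  l  2  1  1  2  3  4  5  6
  m  3  2  2  1  2  3  4  5
  j  4  3  3  2  1  2  3  4
  k  5  4  4  3  2  2  3  4
  s  6  5  5  4  3  2  3  4
  e  7  6  6  5  4  3  2  3
  g  8  7  7  6  5  4  3  2
The bottom-right entry gives D[8][7] = 2, so no sequence of fewer than 2 edits works. Backtracking through the table gives one optimal edit sequence (2 edits):
  glmjkseg → gamjkseg (sub l→a @2)
  gamjkseg → gamjseg (del k @5)
Edit distance = 2.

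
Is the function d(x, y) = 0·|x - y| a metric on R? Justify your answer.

No. With c = 0, d(x,y) = 0 for all x, y. This fails identity of indiscernibles: d(8, 16) = 0 but 8 ≠ 16.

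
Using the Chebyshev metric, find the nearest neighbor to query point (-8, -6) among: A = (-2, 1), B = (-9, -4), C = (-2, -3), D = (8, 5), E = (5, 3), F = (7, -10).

Distances: d(A) = 7, d(B) = 2, d(C) = 6, d(D) = 16, d(E) = 13, d(F) = 15. Nearest: B = (-9, -4) with distance 2.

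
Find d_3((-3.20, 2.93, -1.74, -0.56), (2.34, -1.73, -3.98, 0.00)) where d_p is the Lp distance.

(Σ|x_i - y_i|^3)^(1/3) = (|-3.2 - 2.34|^3 + |2.93 - (-1.73)|^3 + |-1.74 - (-3.98)|^3 + |-0.56 - 0|^3)^(1/3)
= (5.54^3 + 4.66^3 + 2.24^3 + 0.56^3)^(1/3) ≈ (170.0315 + 101.1947 + 11.2394 + 0.1756)^(1/3) = (282.6412)^(1/3) ≈ 6.5626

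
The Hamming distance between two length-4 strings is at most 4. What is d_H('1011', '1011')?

Differing positions: none. Hamming distance = 0. The maximum possible Hamming distance for length-4 strings is 4, so d_H/4 = 0/4 = 0.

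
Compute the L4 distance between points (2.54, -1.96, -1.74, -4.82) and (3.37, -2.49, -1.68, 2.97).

(Σ|x_i - y_i|^4)^(1/4) = (|2.54 - 3.37|^4 + |-1.96 - (-2.49)|^4 + |-1.74 - (-1.68)|^4 + |-4.82 - 2.97|^4)^(1/4)
= (0.83^4 + 0.53^4 + 0.06^4 + 7.79^4)^(1/4) ≈ (0.4746 + 0.0789 + 0 + 3682.56)^(1/4) = (3683.1135)^(1/4) ≈ 7.7903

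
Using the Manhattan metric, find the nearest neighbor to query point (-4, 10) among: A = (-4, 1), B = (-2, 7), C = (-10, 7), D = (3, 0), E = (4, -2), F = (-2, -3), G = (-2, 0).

Distances: d(A) = 9, d(B) = 5, d(C) = 9, d(D) = 17, d(E) = 20, d(F) = 15, d(G) = 12. Nearest: B = (-2, 7) with distance 5.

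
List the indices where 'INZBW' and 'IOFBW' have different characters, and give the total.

Differing positions: 2, 3. Hamming distance = 2.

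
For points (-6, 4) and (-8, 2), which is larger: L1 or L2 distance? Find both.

L1 = |-6 - (-8)| + |4 - 2| = 2 + 2 = 4
L2 = √(2² + 2²) = √8 ≈ 2.8284
L1 ≥ L2 always (equality iff movement is along one axis); L1 > L2 here.
Ratio L1/L2 = 4/√8 ≈ 1.4142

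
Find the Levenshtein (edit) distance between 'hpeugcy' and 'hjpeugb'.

Let D[i][j] be the edit distance between the first i characters of 'hpeugcy' and the first j characters of 'hjpeugb', with D[i][0] = i, D[0][j] = j, and D[i][j] = D[i-1][j-1] if the characters match, else 1 + min(D[i-1][j], D[i][j-1], D[i-1][j-1]). Filling the table (rows: prefixes of 'hpeugcy', columns: prefixes of 'hjpeugb'):
     ε  h  j  p  e  u  g  b
  ε  0  1  2  3  4  5  6  7
  h  1  0  1  2  3  4  5  6
  p  2  1  1  1  2  3  4  5
  e  3  2  2  2  1  2  3  4
  u  4  3  3  3  2  1  2  3
  g  5  4  4  4  3  2  1  2
  c  6  5  5  5  4  3  2  2
  y  7  6  6  6  5  4  3  3
The bottom-right entry gives D[7][7] = 3, so no sequence of fewer than 3 edits works. Backtracking through the table gives one optimal edit sequence (3 edits):
  hpeugcy → hjpeugcy (ins j @2)
  hjpeugcy → hjpeugy (del c @7)
  hjpeugy → hjpeugb (sub y→b @7)
Edit distance = 3.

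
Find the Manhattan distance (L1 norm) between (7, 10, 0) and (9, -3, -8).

Σ|x_i - y_i| = |7 - 9| + |10 - (-3)| + |0 - (-8)| = 2 + 13 + 8 = 23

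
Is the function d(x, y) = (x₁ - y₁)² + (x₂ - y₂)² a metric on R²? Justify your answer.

No. The squared Euclidean distance fails the triangle inequality. Counterexample: x = (0, 0), y = (2, 5), z = (4, 10). d(x,z) = 4² + 10² = 116, but d(x,y) + d(y,z) = (2² + 5²) + (2² + 5²) = 29 + 29 = 58. Since 116 > 58, the triangle inequality is violated. (Note: √d, the ordinary Euclidean distance, IS a metric.)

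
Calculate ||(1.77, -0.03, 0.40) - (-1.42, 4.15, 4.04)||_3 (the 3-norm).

(Σ|x_i - y_i|^3)^(1/3) = (|1.77 - (-1.42)|^3 + |-0.03 - 4.15|^3 + |0.4 - 4.04|^3)^(1/3)
= (3.19^3 + 4.18^3 + 3.64^3)^(1/3) ≈ (32.4618 + 73.0346 + 48.2285)^(1/3) = (153.7249)^(1/3) ≈ 5.3569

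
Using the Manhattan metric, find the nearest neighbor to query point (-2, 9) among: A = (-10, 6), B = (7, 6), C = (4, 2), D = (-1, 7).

Distances: d(A) = 11, d(B) = 12, d(C) = 13, d(D) = 3. Nearest: D = (-1, 7) with distance 3.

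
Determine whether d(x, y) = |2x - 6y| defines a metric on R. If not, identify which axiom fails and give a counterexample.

No. d fails symmetry: d(4, 3) = |2·4 - 6·3| = |-10| = 10, but d(3, 4) = |2·3 - 6·4| = |-18| = 18. Since 10 ≠ 18, d(x,y) ≠ d(y,x) in general.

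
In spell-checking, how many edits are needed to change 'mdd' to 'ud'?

Let D[i][j] be the edit distance between the first i characters of 'mdd' and the first j characters of 'ud', with D[i][0] = i, D[0][j] = j, and D[i][j] = D[i-1][j-1] if the characters match, else 1 + min(D[i-1][j], D[i][j-1], D[i-1][j-1]). Filling the table (rows: prefixes of 'mdd', columns: prefixes of 'ud'):
     ε  u  d
  ε  0  1  2
  m  1  1  2
  d  2  2  1
  d  3  3  2
The bottom-right entry gives D[3][2] = 2, so no sequence of fewer than 2 edits works. Backtracking through the table gives one optimal edit sequence (2 edits):
  mdd → dd (del m @1)
  dd → ud (sub d→u @1)
Edit distance = 2.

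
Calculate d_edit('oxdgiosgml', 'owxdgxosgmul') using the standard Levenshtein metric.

Let D[i][j] be the edit distance between the first i characters of 'oxdgiosgml' and the first j characters of 'owxdgxosgmul', with D[i][0] = i, D[0][j] = j, and D[i][j] = D[i-1][j-1] if the characters match, else 1 + min(D[i-1][j], D[i][j-1], D[i-1][j-1]). Filling the table (rows: prefixes of 'oxdgiosgml', columns: prefixes of 'owxdgxosgmul'):
     ε  o  w  x  d  g  x  o  s  g  m  u  l
  ε  0  1  2  3  4  5  6  7  8  9 10 11 12
  o  1  0  1  2  3  4  5  6  7  8  9 10 11
  x  2  1  1  1  2  3  4  5  6  7  8  9 10
  d  3  2  2  2  1  2  3  4  5  6  7  8  9
  g  4  3  3  3  2  1  2  3  4  5  6  7  8
  i  5  4  4  4  3  2  2  3  4  5  6  7  8
  o  6  5  5  5  4  3  3  2  3  4  5  6  7
  s  7  6  6  6  5  4  4  3  2  3  4  5  6
  g  8  7  7  7  6  5  5  4  3  2  3  4  5
  m  9  8  8  8  7  6  6  5  4  3  2  3  4
  l 10  9  9  9  8  7  7  6  5  4  3  3  3
The bottom-right entry gives D[10][12] = 3, so no sequence of fewer than 3 edits works. Backtracking through the table gives one optimal edit sequence (3 edits):
  oxdgiosgml → owxdgiosgml (ins w @2)
  owxdgiosgml → owxdgxosgml (sub i→x @6)
  owxdgxosgml → owxdgxosgmul (ins u @11)
Edit distance = 3.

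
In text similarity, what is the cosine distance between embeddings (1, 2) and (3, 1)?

With u = (1, 2), v = (3, 1):
u·v = 1·3 + 2·1 = 3 + 2 = 5.
|u| = √(1² + 2²) = √5, |v| = √(3² + 1²) = √10, so |u||v| = √(5·10) = √50.
cos θ = (u·v)/(|u||v|) = 5/√50 ≈ 0.7071
Cosine distance = 1 - cos θ ≈ 1 - 0.7071 = 0.2929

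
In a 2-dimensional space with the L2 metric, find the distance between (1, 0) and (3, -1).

(Σ|x_i - y_i|^2)^(1/2) = (|1 - 3|^2 + |0 - (-1)|^2)^(1/2)
= (2^2 + 1^2)^(1/2) = (4 + 1)^(1/2) = (5)^(1/2) ≈ 2.2361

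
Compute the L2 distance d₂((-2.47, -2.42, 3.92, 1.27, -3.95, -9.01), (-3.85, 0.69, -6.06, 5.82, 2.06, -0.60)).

√(Σ(x_i - y_i)²) = √((-2.47 - (-3.85))² + (-2.42 - 0.69)² + (3.92 - (-6.06))² + (1.27 - 5.82)² + (-3.95 - 2.06)² + (-9.01 - (-0.6))²)
= √(1.38² + (-3.11)² + 9.98² + (-4.55)² + (-6.01)² + (-8.41)²) = √(1.9044 + 9.6721 + 99.6004 + 20.7025 + 36.1201 + 70.7281) = √238.7276 ≈ 15.4508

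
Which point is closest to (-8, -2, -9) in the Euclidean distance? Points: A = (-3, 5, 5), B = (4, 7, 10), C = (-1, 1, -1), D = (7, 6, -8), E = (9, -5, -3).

Distances: d(A) ≈ 16.4317, d(B) ≈ 24.2074, d(C) ≈ 11.0454, d(D) ≈ 17.0294, d(E) ≈ 18.2757. Nearest: C = (-1, 1, -1) with distance 11.0454.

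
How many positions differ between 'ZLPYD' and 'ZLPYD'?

Differing positions: none. Hamming distance = 0.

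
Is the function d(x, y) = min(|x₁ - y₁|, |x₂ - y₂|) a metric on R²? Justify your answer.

No. d fails identity of indiscernibles: take x = (-5, 0) and y = (-5, 1). Then d(x,y) = min(|-5 - (-5)|, |0 - 1|) = min(0, 1) = 0, yet x ≠ y.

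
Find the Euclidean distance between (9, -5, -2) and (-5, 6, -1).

√(Σ(x_i - y_i)²) = √((9 - (-5))² + (-5 - 6)² + (-2 - (-1))²)
= √(14² + (-11)² + (-1)²) = √(196 + 121 + 1) = √318 ≈ 17.8326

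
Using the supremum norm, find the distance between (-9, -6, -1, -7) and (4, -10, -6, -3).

max(|x_i - y_i|) = max(|-9 - 4|, |-6 - (-10)|, |-1 - (-6)|, |-7 - (-3)|) = max(13, 4, 5, 4) = 13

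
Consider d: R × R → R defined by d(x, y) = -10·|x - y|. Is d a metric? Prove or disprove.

No. With c = -10 < 0, d fails non-negativity: d(3, 12) = -10·|3 - 12| = -10·9 = -90 < 0.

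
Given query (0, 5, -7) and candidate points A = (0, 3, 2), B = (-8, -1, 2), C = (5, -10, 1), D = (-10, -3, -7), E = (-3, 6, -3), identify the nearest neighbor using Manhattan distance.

Distances: d(A) = 11, d(B) = 23, d(C) = 28, d(D) = 18, d(E) = 8. Nearest: E = (-3, 6, -3) with distance 8.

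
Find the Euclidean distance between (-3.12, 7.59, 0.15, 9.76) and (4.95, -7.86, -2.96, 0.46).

√(Σ(x_i - y_i)²) = √((-3.12 - 4.95)² + (7.59 - (-7.86))² + (0.15 - (-2.96))² + (9.76 - 0.46)²)
= √((-8.07)² + 15.45² + 3.11² + 9.3²) = √(65.1249 + 238.7025 + 9.6721 + 86.49) = √399.9895 ≈ 19.9997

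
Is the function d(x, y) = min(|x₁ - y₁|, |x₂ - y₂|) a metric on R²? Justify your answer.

No. d fails identity of indiscernibles: take x = (-3, 0) and y = (-3, 2). Then d(x,y) = min(|-3 - (-3)|, |0 - 2|) = min(0, 2) = 0, yet x ≠ y.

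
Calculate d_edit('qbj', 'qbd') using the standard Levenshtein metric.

Let D[i][j] be the edit distance between the first i characters of 'qbj' and the first j characters of 'qbd', with D[i][0] = i, D[0][j] = j, and D[i][j] = D[i-1][j-1] if the characters match, else 1 + min(D[i-1][j], D[i][j-1], D[i-1][j-1]). Filling the table (rows: prefixes of 'qbj', columns: prefixes of 'qbd'):
     ε  q  b  d
  ε  0  1  2  3
  q  1  0  1  2
  b  2  1  0  1
  j  3  2  1  1
The bottom-right entry gives D[3][3] = 1, so no sequence of fewer than 1 edit works. Backtracking through the table gives one optimal edit sequence (1 edit):
  qbj → qbd (sub j→d @3)
Edit distance = 1.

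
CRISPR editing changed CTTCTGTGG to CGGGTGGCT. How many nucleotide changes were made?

Differing positions: 2, 3, 4, 7, 8, 9. Hamming distance = 6.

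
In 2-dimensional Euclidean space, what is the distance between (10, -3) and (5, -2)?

√(Σ(x_i - y_i)²) = √((10 - 5)² + (-3 - (-2))²)
= √(5² + (-1)²) = √(25 + 1) = √26 ≈ 5.099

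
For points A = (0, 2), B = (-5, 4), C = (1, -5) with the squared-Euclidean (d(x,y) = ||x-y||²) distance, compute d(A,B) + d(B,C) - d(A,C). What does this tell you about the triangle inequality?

d(A,B) = 5² + 2² = 29, d(B,C) = 6² + 9² = 117, d(A,C) = 1² + 7² = 50.
d(A,B) + d(B,C) - d(A,C) = 29 + 117 - 50 = 146 - 50 = 96. This is ≥ 0, so the triangle inequality holds for these points.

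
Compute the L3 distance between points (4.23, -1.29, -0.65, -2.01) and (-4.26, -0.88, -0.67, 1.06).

(Σ|x_i - y_i|^3)^(1/3) = (|4.23 - (-4.26)|^3 + |-1.29 - (-0.88)|^3 + |-0.65 - (-0.67)|^3 + |-2.01 - 1.06|^3)^(1/3)
= (8.49^3 + 0.41^3 + 0.02^3 + 3.07^3)^(1/3) ≈ (611.96 + 0.0689 + 0 + 28.9344)^(1/3) = (640.9633)^(1/3) ≈ 8.6221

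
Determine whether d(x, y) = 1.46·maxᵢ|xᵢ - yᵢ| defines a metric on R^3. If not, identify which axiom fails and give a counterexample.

Yes. The L∞ (Chebyshev) norm induces a metric on R^3, and multiplying a metric by a positive constant 1.46 > 0 preserves all four axioms: non-negativity (1.46·||x-y|| ≥ 0), identity (1.46·||x-y|| = 0 ⟺ ||x-y|| = 0 ⟺ x = y), symmetry (||x-y|| = ||y-x||), and the triangle inequality (1.46·||x-z|| ≤ 1.46·||x-y|| + 1.46·||y-z||). So d is a metric.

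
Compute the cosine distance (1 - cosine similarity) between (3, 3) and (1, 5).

With u = (3, 3), v = (1, 5):
u·v = 3·1 + 3·5 = 3 + 15 = 18.
|u| = √(3² + 3²) = √18, |v| = √(1² + 5²) = √26, so |u||v| = √(18·26) = √468.
cos θ = (u·v)/(|u||v|) = 18/√468 ≈ 0.8321
Cosine distance = 1 - cos θ ≈ 1 - 0.8321 = 0.1679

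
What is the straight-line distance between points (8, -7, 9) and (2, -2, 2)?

√(Σ(x_i - y_i)²) = √((8 - 2)² + (-7 - (-2))² + (9 - 2)²)
= √(6² + (-5)² + 7²) = √(36 + 25 + 49) = √110 ≈ 10.4881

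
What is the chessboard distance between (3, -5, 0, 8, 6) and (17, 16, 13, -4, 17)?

max(|x_i - y_i|) = max(|3 - 17|, |-5 - 16|, |0 - 13|, |8 - (-4)|, |6 - 17|) = max(14, 21, 13, 12, 11) = 21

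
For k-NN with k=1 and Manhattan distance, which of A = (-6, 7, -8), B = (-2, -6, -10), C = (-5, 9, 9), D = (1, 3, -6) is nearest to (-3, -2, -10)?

Distances: d(A) = 14, d(B) = 5, d(C) = 32, d(D) = 13. Nearest: B = (-2, -6, -10) with distance 5.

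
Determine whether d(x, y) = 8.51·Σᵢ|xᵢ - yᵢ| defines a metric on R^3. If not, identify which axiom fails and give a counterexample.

Yes. The L1 (Manhattan) norm induces a metric on R^3, and multiplying a metric by a positive constant 8.51 > 0 preserves all four axioms: non-negativity (8.51·||x-y|| ≥ 0), identity (8.51·||x-y|| = 0 ⟺ ||x-y|| = 0 ⟺ x = y), symmetry (||x-y|| = ||y-x||), and the triangle inequality (8.51·||x-z|| ≤ 8.51·||x-y|| + 8.51·||y-z||). So d is a metric.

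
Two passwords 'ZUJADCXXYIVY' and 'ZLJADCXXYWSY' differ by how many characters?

Differing positions: 2, 10, 11. Hamming distance = 3.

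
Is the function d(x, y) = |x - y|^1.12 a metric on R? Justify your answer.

No. d(x,y) = |x-y|^1.12 fails the triangle inequality since p = 1.12 > 1. Counterexample: x = -3, y = 4, z = 12. d(x,z) = |-3 - 12|^1.12 = 15^1.12 ≈ 20.7598, but d(x,y) + d(y,z) = 7^1.12 + 8^1.12 ≈ 8.8412 + 10.2674 = 19.1086. Since 20.7598 > 19.1086, the triangle inequality is violated.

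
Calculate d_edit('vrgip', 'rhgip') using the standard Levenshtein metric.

Let D[i][j] be the edit distance between the first i characters of 'vrgip' and the first j characters of 'rhgip', with D[i][0] = i, D[0][j] = j, and D[i][j] = D[i-1][j-1] if the characters match, else 1 + min(D[i-1][j], D[i][j-1], D[i-1][j-1]). Filling the table (rows: prefixes of 'vrgip', columns: prefixes of 'rhgip'):
     ε  r  h  g  i  p
  ε  0  1  2  3  4  5
  v  1  1  2  3  4  5
  r  2  1  2  3  4  5
  g  3  2  2  2  3  4
  i  4  3  3  3  2  3
  p  5  4  4  4  3  2
The bottom-right entry gives D[5][5] = 2, so no sequence of fewer than 2 edits works. Backtracking through the table gives one optimal edit sequence (2 edits):
  vrgip → rrgip (sub v→r @1)
  rrgip → rhgip (sub r→h @2)
Edit distance = 2.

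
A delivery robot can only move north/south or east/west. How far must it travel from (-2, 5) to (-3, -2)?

Σ|x_i - y_i| = |-2 - (-3)| + |5 - (-2)| = 1 + 7 = 8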